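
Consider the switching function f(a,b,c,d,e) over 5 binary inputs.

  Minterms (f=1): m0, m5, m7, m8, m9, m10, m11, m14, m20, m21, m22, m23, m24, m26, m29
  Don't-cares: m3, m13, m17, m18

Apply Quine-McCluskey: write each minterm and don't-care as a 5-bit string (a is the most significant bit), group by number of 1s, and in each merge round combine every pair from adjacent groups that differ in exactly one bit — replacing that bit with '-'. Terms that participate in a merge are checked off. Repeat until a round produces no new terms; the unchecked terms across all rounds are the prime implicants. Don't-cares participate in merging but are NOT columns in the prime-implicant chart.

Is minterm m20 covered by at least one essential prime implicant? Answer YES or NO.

size-2^0 implicants → 00000(✓)  00011(✓)  00101(✓)  00111(✓)  01000(✓)  01001(✓)  01010(✓)  01011(✓)  01101(✓)  01110(✓)  10001(✓)  10010(✓)  10100(✓)  10101(✓)  10110(✓)  10111(✓)  11000(✓)  11010(✓)  11101(✓)
size-2^1 implicants → -0101(✓)  -0111(✓)  -1000(✓)  -1010(✓)  -1101(✓)  0-000  0-011  0-101(✓)  00-11  001-1(✓)  01-01  01-10  010-0(✓)  010-1(✓)  0100-(✓)  0101-(✓)  1-010  1-101(✓)  10-01  10-10  101-0(✓)  101-1(✓)  1010-(✓)  1011-(✓)  110-0(✓)
size-2^2 implicants → --101  -01-1  -10-0  010--  101--
Unchecked terms (primes): --101, -01-1, -10-0, 0-000, 0-011, 00-11, 01-01, 01-10, 010--, 1-010, 10-01, 10-10, 101--
Minterm coverage:
  m0 ⊆ 0-000 [E]
  m5 ⊆ --101,-01-1
  m7 ⊆ -01-1,00-11
  m8 ⊆ -10-0,0-000,010--
  m9 ⊆ 01-01,010--
  m10 ⊆ -10-0,01-10,010--
  m11 ⊆ 0-011,010--
  m14 ⊆ 01-10 [E]
  m20 ⊆ 101-- [E]
  m21 ⊆ --101,-01-1,10-01,101--
  m22 ⊆ 10-10,101--
  m23 ⊆ -01-1,101--
  m24 ⊆ -10-0 [E]
  m26 ⊆ -10-0,1-010
  m29 ⊆ --101 [E]
E = {--101, -10-0, 0-000, 01-10, 101--}

YES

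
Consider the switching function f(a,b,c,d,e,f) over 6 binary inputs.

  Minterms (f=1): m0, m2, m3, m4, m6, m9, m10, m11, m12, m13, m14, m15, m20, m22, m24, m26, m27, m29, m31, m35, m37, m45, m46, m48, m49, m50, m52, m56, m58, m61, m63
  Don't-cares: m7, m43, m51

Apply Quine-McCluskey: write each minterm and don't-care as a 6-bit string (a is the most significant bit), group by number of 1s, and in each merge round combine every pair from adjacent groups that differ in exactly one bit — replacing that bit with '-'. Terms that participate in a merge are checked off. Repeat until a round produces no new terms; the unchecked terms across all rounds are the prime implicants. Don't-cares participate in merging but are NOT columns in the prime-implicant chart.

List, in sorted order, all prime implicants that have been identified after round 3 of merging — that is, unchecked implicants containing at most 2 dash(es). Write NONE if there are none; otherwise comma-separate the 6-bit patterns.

--1101, -0-011, -01110, -10100, -110-0, -111-1, 0-01-0, 0-1-11, 0-101-, 0-11-1, 00-1-0, 000--0, 001--1, 0011--, 1-0011, 10-101, 11-0-0, 110-00, 1100--

[col 0] 000000*, 000010*, 000011*, 000100*, 000110*, 000111*, 001001*, 001010*, 001011*, 001100*, 001101*, 001110*, 001111*, 010100*, 010110*, 011000*, 011010*, 011011*, 011101*, 011111*, 100011*, 100101*, 101011*, 101101*, 101110*, 110000*, 110001*, 110010*, 110011*, 110100*, 111000*, 111010*, 111101*, 111111*
[col 1] -00011*, -01011*, -01101*, -01110, -10100, -11000*, -11010*, -11101*, -11111*, 0-0100*, 0-0110*, 0-1010*, 0-1011*, 0-1101*, 0-1111*, 00-010*, 00-011*, 00-100*, 00-110*, 00-111*, 000-00*, 000-10*, 000-11*, 0000-0*, 00001-*, 0001-0*, 00011-*, 001-01*, 001-10*, 001-11*, 0010-1*, 00101-*, 0011-0*, 0011-1*, 00110-*, 00111-*, 0101-0*, 011-11*, 0110-0*, 01101-*, 0111-1*, 1-0011, 1-1101*, 10-011*, 10-101, 11-000*, 11-010*, 110-00, 1100-0*, 1100-1*, 11000-*, 11001-*, 1110-0*, 1111-1*
[col 2] --1101, -0-011, -110-0, -111-1, 0-01-0, 0-1-11, 0-101-, 0-11-1, 00--10*, 00--11*, 00-01-*, 00-1-0, 00-11-*, 000--0, 000-1-*, 001--1, 001-1-*, 0011--, 11-0-0, 1100--
[col 3] 00--1-
Prime implicants: --1101, -0-011, -01110, -10100, -110-0, -111-1, 0-01-0, 0-1-11, 0-101-, 0-11-1, 00--1-, 00-1-0, 000--0, 001--1, 0011--, 1-0011, 10-101, 11-0-0, 110-00, 1100--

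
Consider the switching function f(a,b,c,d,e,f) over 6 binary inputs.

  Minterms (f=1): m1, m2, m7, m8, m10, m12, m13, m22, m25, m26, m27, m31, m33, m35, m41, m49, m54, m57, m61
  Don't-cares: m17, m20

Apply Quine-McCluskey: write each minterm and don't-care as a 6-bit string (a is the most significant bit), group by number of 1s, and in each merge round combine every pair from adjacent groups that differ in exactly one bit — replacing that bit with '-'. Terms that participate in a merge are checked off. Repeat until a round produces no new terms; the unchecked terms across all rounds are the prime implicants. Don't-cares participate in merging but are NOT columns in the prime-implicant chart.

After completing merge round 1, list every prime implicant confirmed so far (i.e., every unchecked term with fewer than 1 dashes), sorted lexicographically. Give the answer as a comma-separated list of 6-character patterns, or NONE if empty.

000111

[col 0] 000001*, 000010*, 000111, 001000*, 001010*, 001100*, 001101*, 010001*, 010100*, 010110*, 011001*, 011010*, 011011*, 011111*, 100001*, 100011*, 101001*, 110001*, 110110*, 111001*, 111101*
[col 1] -00001*, -10001*, -10110, -11001*, 0-0001*, 0-1010, 00-010, 001-00, 0010-0, 00110-, 01-001*, 0101-0, 011-11, 0110-1, 01101-, 1-0001*, 1-1001*, 10-001*, 1000-1, 11-001*, 111-01
[col 2] --0001, -1-001, 1--001
Prime implicants: --0001, -1-001, -10110, 0-1010, 00-010, 000111, 001-00, 0010-0, 00110-, 0101-0, 011-11, 0110-1, 01101-, 1--001, 1000-1, 111-01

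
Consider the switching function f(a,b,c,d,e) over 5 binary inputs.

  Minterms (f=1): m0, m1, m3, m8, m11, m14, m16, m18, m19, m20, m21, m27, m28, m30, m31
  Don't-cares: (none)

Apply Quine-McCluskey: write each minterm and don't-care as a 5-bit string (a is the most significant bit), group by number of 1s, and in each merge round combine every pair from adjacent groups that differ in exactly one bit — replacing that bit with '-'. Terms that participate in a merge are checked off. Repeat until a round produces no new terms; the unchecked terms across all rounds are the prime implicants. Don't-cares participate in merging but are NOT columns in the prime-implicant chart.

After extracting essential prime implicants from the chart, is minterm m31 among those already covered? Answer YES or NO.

[col 0] 00000*, 00001*, 00011*, 01000*, 01011*, 01110*, 10000*, 10010*, 10011*, 10100*, 10101*, 11011*, 11100*, 11110*, 11111*
[col 1] -0000, -0011*, -1011*, -1110, 0-000, 0-011*, 000-1, 0000-, 1-011*, 1-100, 10-00, 100-0, 1001-, 1010-, 11-11, 111-0, 1111-
[col 2] --011
Prime implicants: --011, -0000, -1110, 0-000, 000-1, 0000-, 1-100, 10-00, 100-0, 1001-, 1010-, 11-11, 111-0, 1111-
PI chart (minterm → PIs covering it):
  0 | -0000,0-000,0000-
  1 | 000-1,0000-
  3 | --011,000-1
  8 | 0-000  (sole → essential)
  11 | --011  (sole → essential)
  14 | -1110  (sole → essential)
  16 | -0000,10-00,100-0
  18 | 100-0,1001-
  19 | --011,1001-
  20 | 1-100,10-00,1010-
  21 | 1010-  (sole → essential)
  27 | --011,11-11
  28 | 1-100,111-0
  30 | -1110,111-0,1111-
  31 | 11-11,1111-
Essential prime implicants: --011, -1110, 0-000, 1010-

NO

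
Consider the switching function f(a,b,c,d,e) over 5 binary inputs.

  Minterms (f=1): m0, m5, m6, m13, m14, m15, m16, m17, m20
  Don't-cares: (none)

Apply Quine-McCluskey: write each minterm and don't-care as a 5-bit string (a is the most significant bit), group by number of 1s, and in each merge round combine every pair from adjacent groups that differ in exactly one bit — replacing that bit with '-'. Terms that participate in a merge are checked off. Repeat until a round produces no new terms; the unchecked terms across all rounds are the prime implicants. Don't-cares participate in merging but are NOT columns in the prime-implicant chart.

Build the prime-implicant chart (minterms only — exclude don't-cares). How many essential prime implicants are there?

5

Round 0: 00000✓ 00101✓ 00110✓ 01101✓ 01110✓ 01111✓ 10000✓ 10001✓ 10100✓
Round 1: -0000 0-101 0-110 011-1 0111- 10-00 1000-
PIs = {-0000, 0-101, 0-110, 011-1, 0111-, 10-00, 1000-}
Coverage chart:
  m0: -0000 ←essential
  m5: 0-101 ←essential
  m6: 0-110 ←essential
  m13: 0-101,011-1
  m14: 0-110,0111-
  m15: 011-1,0111-
  m16: -0000,10-00,1000-
  m17: 1000- ←essential
  m20: 10-00 ←essential
Essential: -0000, 0-101, 0-110, 10-00, 1000-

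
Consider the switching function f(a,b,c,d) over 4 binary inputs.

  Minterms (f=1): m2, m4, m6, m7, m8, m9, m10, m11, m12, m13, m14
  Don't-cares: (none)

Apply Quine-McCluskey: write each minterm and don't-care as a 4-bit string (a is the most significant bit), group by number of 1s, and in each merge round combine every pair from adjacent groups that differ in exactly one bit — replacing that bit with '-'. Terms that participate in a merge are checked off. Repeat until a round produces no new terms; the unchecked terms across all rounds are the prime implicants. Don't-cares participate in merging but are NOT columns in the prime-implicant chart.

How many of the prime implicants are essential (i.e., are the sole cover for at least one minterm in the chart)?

5

[col 0] 0010*, 0100*, 0110*, 0111*, 1000*, 1001*, 1010*, 1011*, 1100*, 1101*, 1110*
[col 1] -010*, -100*, -110*, 0-10*, 01-0*, 011-, 1-00*, 1-01*, 1-10*, 10-0*, 10-1*, 100-*, 101-*, 11-0*, 110-*
[col 2] --10, -1-0, 1--0, 1-0-, 10--
Prime implicants: --10, -1-0, 011-, 1--0, 1-0-, 10--
PI chart (minterm → PIs covering it):
  2 | --10  (sole → essential)
  4 | -1-0  (sole → essential)
  6 | --10,-1-0,011-
  7 | 011-  (sole → essential)
  8 | 1--0,1-0-,10--
  9 | 1-0-,10--
  10 | --10,1--0,10--
  11 | 10--  (sole → essential)
  12 | -1-0,1--0,1-0-
  13 | 1-0-  (sole → essential)
  14 | --10,-1-0,1--0
Essential prime implicants: --10, -1-0, 011-, 1-0-, 10--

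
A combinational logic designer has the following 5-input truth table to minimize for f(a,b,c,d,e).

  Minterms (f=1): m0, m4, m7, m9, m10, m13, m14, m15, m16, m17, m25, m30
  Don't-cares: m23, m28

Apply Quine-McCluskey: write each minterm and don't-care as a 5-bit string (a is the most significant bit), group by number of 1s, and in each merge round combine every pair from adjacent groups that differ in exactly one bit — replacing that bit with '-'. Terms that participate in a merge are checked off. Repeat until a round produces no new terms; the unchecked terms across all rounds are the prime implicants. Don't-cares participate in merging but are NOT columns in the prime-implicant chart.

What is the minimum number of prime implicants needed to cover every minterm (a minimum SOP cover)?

[col 0] 00000*, 00100*, 00111*, 01001*, 01010*, 01101*, 01110*, 01111*, 10000*, 10001*, 10111*, 11001*, 11100*, 11110*
[col 1] -0000, -0111, -1001, -1110, 0-111, 00-00, 01-01, 01-10, 011-1, 0111-, 1-001, 1000-, 111-0
Prime implicants: -0000, -0111, -1001, -1110, 0-111, 00-00, 01-01, 01-10, 011-1, 0111-, 1-001, 1000-, 111-0
PI chart (minterm → PIs covering it):
  0 | -0000,00-00
  4 | 00-00  (sole → essential)
  7 | -0111,0-111
  9 | -1001,01-01
  10 | 01-10  (sole → essential)
  13 | 01-01,011-1
  14 | -1110,01-10,0111-
  15 | 0-111,011-1,0111-
  16 | -0000,1000-
  17 | 1-001,1000-
  25 | -1001,1-001
  30 | -1110,111-0
Essential prime implicants: 00-00, 01-10
Petrick residual → -0000, -1110, 0-111, 01-01, 1-001
Minimum SOP uses 7 PIs: b'c'd'e' + bcde' + a'cde + a'b'd'e' + a'bd'e + a'bde' + ac'd'e

7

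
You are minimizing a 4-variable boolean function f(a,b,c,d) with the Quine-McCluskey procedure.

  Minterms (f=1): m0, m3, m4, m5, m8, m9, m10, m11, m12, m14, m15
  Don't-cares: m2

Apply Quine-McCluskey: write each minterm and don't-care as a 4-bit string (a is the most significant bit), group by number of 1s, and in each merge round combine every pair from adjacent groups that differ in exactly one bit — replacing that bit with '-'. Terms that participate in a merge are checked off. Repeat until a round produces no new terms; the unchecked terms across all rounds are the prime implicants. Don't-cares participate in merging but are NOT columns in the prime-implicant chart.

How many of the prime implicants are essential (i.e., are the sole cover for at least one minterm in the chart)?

Round 0: 0000✓ 0010✓ 0011✓ 0100✓ 0101✓ 1000✓ 1001✓ 1010✓ 1011✓ 1100✓ 1110✓ 1111✓
Round 1: -000✓ -010✓ -011✓ -100✓ 0-00✓ 00-0✓ 001-✓ 010- 1-00✓ 1-10✓ 1-11✓ 10-0✓ 10-1✓ 100-✓ 101-✓ 11-0✓ 111-✓
Round 2: --00 -0-0 -01- 1--0 1-1- 10--
PIs = {--00, -0-0, -01-, 010-, 1--0, 1-1-, 10--}
Coverage chart:
  m0: --00,-0-0
  m3: -01- ←essential
  m4: --00,010-
  m5: 010- ←essential
  m8: --00,-0-0,1--0,10--
  m9: 10-- ←essential
  m10: -0-0,-01-,1--0,1-1-,10--
  m11: -01-,1-1-,10--
  m12: --00,1--0
  m14: 1--0,1-1-
  m15: 1-1- ←essential
Essential: -01-, 010-, 1-1-, 10--

4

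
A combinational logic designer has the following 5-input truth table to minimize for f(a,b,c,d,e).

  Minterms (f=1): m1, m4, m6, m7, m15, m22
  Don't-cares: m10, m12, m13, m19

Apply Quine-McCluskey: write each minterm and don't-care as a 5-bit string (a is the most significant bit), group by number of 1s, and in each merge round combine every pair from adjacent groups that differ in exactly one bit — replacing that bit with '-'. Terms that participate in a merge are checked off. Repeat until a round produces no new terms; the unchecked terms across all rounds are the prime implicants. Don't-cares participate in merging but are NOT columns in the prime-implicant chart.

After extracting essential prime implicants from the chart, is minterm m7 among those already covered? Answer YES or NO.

NO

Round 0: 00001 00100✓ 00110✓ 00111✓ 01010 01100✓ 01101✓ 01111✓ 10011 10110✓
Round 1: -0110 0-100 0-111 001-0 0011- 011-1 0110-
PIs = {-0110, 0-100, 0-111, 00001, 001-0, 0011-, 01010, 011-1, 0110-, 10011}
Coverage chart:
  m1: 00001 ←essential
  m4: 0-100,001-0
  m6: -0110,001-0,0011-
  m7: 0-111,0011-
  m15: 0-111,011-1
  m22: -0110 ←essential
Essential: -0110, 00001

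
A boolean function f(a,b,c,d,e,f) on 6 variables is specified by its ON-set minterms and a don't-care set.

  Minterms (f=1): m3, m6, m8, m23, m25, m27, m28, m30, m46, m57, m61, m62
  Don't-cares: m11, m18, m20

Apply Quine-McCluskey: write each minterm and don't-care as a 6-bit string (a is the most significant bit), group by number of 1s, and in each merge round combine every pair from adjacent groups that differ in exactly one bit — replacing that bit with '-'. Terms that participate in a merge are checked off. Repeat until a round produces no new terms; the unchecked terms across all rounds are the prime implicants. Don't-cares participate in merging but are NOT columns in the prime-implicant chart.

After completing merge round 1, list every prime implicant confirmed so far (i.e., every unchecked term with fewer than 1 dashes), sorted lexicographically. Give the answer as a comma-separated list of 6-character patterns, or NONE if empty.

000110, 001000, 010010, 010111

size-2^0 implicants → 000011(✓)  000110  001000  001011(✓)  010010  010100(✓)  010111  011001(✓)  011011(✓)  011100(✓)  011110(✓)  101110(✓)  111001(✓)  111101(✓)  111110(✓)
size-2^1 implicants → -11001  -11110  0-1011  00-011  01-100  0110-1  0111-0  1-1110  111-01
Unchecked terms (primes): -11001, -11110, 0-1011, 00-011, 000110, 001000, 01-100, 010010, 010111, 0110-1, 0111-0, 1-1110, 111-01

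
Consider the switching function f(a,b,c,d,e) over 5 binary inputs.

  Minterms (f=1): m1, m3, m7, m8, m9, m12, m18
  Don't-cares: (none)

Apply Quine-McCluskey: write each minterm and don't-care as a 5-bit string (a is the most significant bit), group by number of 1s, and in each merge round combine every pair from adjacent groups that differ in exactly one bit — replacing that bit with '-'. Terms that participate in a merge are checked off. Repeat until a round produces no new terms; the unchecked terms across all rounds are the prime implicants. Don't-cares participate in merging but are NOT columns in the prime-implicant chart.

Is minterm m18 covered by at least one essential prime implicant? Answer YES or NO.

[col 0] 00001*, 00011*, 00111*, 01000*, 01001*, 01100*, 10010
[col 1] 0-001, 00-11, 000-1, 01-00, 0100-
Prime implicants: 0-001, 00-11, 000-1, 01-00, 0100-, 10010
PI chart (minterm → PIs covering it):
  1 | 0-001,000-1
  3 | 00-11,000-1
  7 | 00-11  (sole → essential)
  8 | 01-00,0100-
  9 | 0-001,0100-
  12 | 01-00  (sole → essential)
  18 | 10010  (sole → essential)
Essential prime implicants: 00-11, 01-00, 10010

YES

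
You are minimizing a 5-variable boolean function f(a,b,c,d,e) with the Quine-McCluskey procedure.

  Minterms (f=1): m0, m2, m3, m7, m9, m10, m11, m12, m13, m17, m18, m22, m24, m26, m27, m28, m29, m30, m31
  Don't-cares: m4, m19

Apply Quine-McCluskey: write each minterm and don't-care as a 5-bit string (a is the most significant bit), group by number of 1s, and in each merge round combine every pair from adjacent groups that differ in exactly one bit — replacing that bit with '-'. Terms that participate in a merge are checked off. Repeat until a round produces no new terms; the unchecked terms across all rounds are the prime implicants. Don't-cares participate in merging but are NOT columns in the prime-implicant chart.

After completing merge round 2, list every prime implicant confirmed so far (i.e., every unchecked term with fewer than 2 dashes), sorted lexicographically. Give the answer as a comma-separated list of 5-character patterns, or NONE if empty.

[col 0] 00000*, 00010*, 00011*, 00100*, 00111*, 01001*, 01010*, 01011*, 01100*, 01101*, 10001*, 10010*, 10011*, 10110*, 11000*, 11010*, 11011*, 11100*, 11101*, 11110*, 11111*
[col 1] -0010*, -0011*, -1010*, -1011*, -1100*, -1101*, 0-010*, 0-011*, 0-100, 00-00, 00-11, 000-0, 0001-*, 01-01, 010-1, 0101-*, 0110-*, 1-010*, 1-011*, 1-110*, 10-10*, 100-1, 1001-*, 11-00*, 11-10*, 11-11*, 110-0*, 1101-*, 111-0*, 111-1*, 1110-*, 1111-*
[col 2] --010*, --011*, -001-*, -101-*, -110-, 0-01-*, 1--10, 1-01-*, 11--0, 11-1-, 111--
[col 3] --01-
Prime implicants: --01-, -110-, 0-100, 00-00, 00-11, 000-0, 01-01, 010-1, 1--10, 100-1, 11--0, 11-1-, 111--

0-100, 00-00, 00-11, 000-0, 01-01, 010-1, 100-1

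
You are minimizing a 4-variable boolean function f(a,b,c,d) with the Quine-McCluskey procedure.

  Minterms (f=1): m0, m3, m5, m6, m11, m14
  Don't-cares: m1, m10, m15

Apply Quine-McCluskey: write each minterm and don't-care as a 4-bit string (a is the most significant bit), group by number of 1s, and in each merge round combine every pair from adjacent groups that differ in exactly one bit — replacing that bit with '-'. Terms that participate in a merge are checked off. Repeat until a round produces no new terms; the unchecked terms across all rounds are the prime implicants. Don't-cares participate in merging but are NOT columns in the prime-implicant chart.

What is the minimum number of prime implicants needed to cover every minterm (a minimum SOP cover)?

size-2^0 implicants → 0000(✓)  0001(✓)  0011(✓)  0101(✓)  0110(✓)  1010(✓)  1011(✓)  1110(✓)  1111(✓)
size-2^1 implicants → -011  -110  0-01  00-1  000-  1-10(✓)  1-11(✓)  101-(✓)  111-(✓)
size-2^2 implicants → 1-1-
Unchecked terms (primes): -011, -110, 0-01, 00-1, 000-, 1-1-
Minterm coverage:
  m0 ⊆ 000- [E]
  m3 ⊆ -011,00-1
  m5 ⊆ 0-01 [E]
  m6 ⊆ -110 [E]
  m11 ⊆ -011,1-1-
  m14 ⊆ -110,1-1-
E = {-110, 0-01, 000-}
Petrick residual → -011
Cover = b'cd + bcd' + a'c'd + a'b'c'  |cover|=4

4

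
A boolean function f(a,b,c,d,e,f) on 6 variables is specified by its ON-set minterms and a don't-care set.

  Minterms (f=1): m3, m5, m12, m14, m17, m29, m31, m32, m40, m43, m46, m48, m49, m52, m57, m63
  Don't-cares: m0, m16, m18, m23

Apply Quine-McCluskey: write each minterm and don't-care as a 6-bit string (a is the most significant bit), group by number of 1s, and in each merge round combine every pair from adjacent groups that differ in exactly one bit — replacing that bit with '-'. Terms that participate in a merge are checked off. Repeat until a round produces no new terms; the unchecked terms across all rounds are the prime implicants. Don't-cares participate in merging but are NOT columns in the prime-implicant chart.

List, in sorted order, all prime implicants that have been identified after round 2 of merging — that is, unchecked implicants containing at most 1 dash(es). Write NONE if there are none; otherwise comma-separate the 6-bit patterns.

-01110, -11111, 000011, 000101, 0011-0, 01-111, 0100-0, 0111-1, 10-000, 101011, 11-001, 110-00

size-2^0 implicants → 000000(✓)  000011  000101  001100(✓)  001110(✓)  010000(✓)  010001(✓)  010010(✓)  010111(✓)  011101(✓)  011111(✓)  100000(✓)  101000(✓)  101011  101110(✓)  110000(✓)  110001(✓)  110100(✓)  111001(✓)  111111(✓)
size-2^1 implicants → -00000(✓)  -01110  -10000(✓)  -10001(✓)  -11111  0-0000(✓)  0011-0  01-111  0100-0  01000-(✓)  0111-1  1-0000(✓)  10-000  11-001  110-00  11000-(✓)
size-2^2 implicants → --0000  -1000-
Unchecked terms (primes): --0000, -01110, -1000-, -11111, 000011, 000101, 0011-0, 01-111, 0100-0, 0111-1, 10-000, 101011, 11-001, 110-00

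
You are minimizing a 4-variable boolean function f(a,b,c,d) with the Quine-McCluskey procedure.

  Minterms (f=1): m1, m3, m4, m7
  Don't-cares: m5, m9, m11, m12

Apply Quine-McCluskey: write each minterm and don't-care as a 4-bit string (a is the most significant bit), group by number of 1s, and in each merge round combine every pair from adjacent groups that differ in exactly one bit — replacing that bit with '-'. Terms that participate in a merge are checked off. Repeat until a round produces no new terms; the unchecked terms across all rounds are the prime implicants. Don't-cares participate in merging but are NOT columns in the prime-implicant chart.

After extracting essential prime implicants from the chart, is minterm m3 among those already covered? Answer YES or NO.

size-2^0 implicants → 0001(✓)  0011(✓)  0100(✓)  0101(✓)  0111(✓)  1001(✓)  1011(✓)  1100(✓)
size-2^1 implicants → -001(✓)  -011(✓)  -100  0-01(✓)  0-11(✓)  00-1(✓)  01-1(✓)  010-  10-1(✓)
size-2^2 implicants → -0-1  0--1
Unchecked terms (primes): -0-1, -100, 0--1, 010-
Minterm coverage:
  m1 ⊆ -0-1,0--1
  m3 ⊆ -0-1,0--1
  m4 ⊆ -100,010-
  m7 ⊆ 0--1 [E]
E = {0--1}

YES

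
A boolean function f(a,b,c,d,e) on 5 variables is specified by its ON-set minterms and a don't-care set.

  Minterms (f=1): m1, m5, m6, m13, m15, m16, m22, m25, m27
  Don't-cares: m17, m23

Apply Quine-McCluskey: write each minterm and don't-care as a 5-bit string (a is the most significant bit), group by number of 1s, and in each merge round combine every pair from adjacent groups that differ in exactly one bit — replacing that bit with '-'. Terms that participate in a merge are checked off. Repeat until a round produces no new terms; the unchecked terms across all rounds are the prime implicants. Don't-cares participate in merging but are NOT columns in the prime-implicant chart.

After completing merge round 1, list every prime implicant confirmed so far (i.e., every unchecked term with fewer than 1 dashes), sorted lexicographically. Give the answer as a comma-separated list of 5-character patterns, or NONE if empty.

NONE

size-2^0 implicants → 00001(✓)  00101(✓)  00110(✓)  01101(✓)  01111(✓)  10000(✓)  10001(✓)  10110(✓)  10111(✓)  11001(✓)  11011(✓)
size-2^1 implicants → -0001  -0110  0-101  00-01  011-1  1-001  1000-  1011-  110-1
Unchecked terms (primes): -0001, -0110, 0-101, 00-01, 011-1, 1-001, 1000-, 1011-, 110-1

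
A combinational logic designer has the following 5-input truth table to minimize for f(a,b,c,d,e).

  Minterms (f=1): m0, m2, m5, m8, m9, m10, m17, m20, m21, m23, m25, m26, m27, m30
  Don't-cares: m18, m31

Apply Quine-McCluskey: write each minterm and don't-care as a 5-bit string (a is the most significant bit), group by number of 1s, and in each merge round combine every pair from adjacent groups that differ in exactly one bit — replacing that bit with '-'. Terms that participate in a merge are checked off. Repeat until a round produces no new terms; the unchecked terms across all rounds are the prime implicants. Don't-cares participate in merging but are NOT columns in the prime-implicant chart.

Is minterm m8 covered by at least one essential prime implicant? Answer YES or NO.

YES

Round 0: 00000✓ 00010✓ 00101✓ 01000✓ 01001✓ 01010✓ 10001✓ 10010✓ 10100✓ 10101✓ 10111✓ 11001✓ 11010✓ 11011✓ 11110✓ 11111✓
Round 1: -0010✓ -0101 -1001 -1010✓ 0-000✓ 0-010✓ 000-0✓ 010-0✓ 0100- 1-001 1-010✓ 1-111 10-01 101-1 1010- 11-10✓ 11-11✓ 110-1 1101-✓ 1111-✓
Round 2: --010 0-0-0 11-1-
PIs = {--010, -0101, -1001, 0-0-0, 0100-, 1-001, 1-111, 10-01, 101-1, 1010-, 11-1-, 110-1}
Coverage chart:
  m0: 0-0-0 ←essential
  m2: --010,0-0-0
  m5: -0101 ←essential
  m8: 0-0-0,0100-
  m9: -1001,0100-
  m10: --010,0-0-0
  m17: 1-001,10-01
  m20: 1010- ←essential
  m21: -0101,10-01,101-1,1010-
  m23: 1-111,101-1
  m25: -1001,1-001,110-1
  m26: --010,11-1-
  m27: 11-1-,110-1
  m30: 11-1- ←essential
Essential: -0101, 0-0-0, 1010-, 11-1-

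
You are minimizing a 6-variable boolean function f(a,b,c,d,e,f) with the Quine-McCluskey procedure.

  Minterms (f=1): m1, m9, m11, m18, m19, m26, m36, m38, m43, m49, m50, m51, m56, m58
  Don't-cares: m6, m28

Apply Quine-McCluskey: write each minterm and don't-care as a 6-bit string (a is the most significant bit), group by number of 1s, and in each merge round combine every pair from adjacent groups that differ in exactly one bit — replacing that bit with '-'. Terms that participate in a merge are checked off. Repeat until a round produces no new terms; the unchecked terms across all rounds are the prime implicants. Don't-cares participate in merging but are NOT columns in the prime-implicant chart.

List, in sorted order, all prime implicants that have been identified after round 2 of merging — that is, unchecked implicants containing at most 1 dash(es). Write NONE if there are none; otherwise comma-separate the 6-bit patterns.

-00110, -01011, 00-001, 0010-1, 011100, 1001-0, 1100-1, 1110-0

Round 0: 000001✓ 000110✓ 001001✓ 001011✓ 010010✓ 010011✓ 011010✓ 011100 100100✓ 100110✓ 101011✓ 110001✓ 110010✓ 110011✓ 111000✓ 111010✓
Round 1: -00110 -01011 -10010✓ -10011✓ -11010✓ 00-001 0010-1 01-010✓ 01001-✓ 1001-0 11-010✓ 1100-1 11001-✓ 1110-0
Round 2: -1-010 -1001-
PIs = {-00110, -01011, -1-010, -1001-, 00-001, 0010-1, 011100, 1001-0, 1100-1, 1110-0}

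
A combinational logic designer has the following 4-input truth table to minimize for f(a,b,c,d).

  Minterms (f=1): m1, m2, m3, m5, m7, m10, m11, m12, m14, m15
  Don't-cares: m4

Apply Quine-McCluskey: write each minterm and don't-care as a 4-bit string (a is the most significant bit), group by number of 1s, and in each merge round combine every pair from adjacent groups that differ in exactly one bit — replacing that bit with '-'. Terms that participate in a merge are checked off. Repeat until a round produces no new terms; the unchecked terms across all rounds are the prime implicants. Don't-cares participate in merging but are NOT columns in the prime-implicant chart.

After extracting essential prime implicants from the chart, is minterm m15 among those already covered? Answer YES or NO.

NO

size-2^0 implicants → 0001(✓)  0010(✓)  0011(✓)  0100(✓)  0101(✓)  0111(✓)  1010(✓)  1011(✓)  1100(✓)  1110(✓)  1111(✓)
size-2^1 implicants → -010(✓)  -011(✓)  -100  -111(✓)  0-01(✓)  0-11(✓)  00-1(✓)  001-(✓)  01-1(✓)  010-  1-10(✓)  1-11(✓)  101-(✓)  11-0  111-(✓)
size-2^2 implicants → --11  -01-  0--1  1-1-
Unchecked terms (primes): --11, -01-, -100, 0--1, 010-, 1-1-, 11-0
Minterm coverage:
  m1 ⊆ 0--1 [E]
  m2 ⊆ -01- [E]
  m3 ⊆ --11,-01-,0--1
  m5 ⊆ 0--1,010-
  m7 ⊆ --11,0--1
  m10 ⊆ -01-,1-1-
  m11 ⊆ --11,-01-,1-1-
  m12 ⊆ -100,11-0
  m14 ⊆ 1-1-,11-0
  m15 ⊆ --11,1-1-
E = {-01-, 0--1}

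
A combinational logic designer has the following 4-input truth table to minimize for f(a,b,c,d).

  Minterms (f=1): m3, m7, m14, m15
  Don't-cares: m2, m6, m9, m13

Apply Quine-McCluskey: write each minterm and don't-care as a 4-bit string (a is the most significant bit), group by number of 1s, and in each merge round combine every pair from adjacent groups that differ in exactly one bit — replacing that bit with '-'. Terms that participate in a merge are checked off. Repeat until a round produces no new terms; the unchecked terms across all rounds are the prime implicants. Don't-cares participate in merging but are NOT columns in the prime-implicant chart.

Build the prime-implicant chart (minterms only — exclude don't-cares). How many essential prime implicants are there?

size-2^0 implicants → 0010(✓)  0011(✓)  0110(✓)  0111(✓)  1001(✓)  1101(✓)  1110(✓)  1111(✓)
size-2^1 implicants → -110(✓)  -111(✓)  0-10(✓)  0-11(✓)  001-(✓)  011-(✓)  1-01  11-1  111-(✓)
size-2^2 implicants → -11-  0-1-
Unchecked terms (primes): -11-, 0-1-, 1-01, 11-1
Minterm coverage:
  m3 ⊆ 0-1- [E]
  m7 ⊆ -11-,0-1-
  m14 ⊆ -11- [E]
  m15 ⊆ -11-,11-1
E = {-11-, 0-1-}

2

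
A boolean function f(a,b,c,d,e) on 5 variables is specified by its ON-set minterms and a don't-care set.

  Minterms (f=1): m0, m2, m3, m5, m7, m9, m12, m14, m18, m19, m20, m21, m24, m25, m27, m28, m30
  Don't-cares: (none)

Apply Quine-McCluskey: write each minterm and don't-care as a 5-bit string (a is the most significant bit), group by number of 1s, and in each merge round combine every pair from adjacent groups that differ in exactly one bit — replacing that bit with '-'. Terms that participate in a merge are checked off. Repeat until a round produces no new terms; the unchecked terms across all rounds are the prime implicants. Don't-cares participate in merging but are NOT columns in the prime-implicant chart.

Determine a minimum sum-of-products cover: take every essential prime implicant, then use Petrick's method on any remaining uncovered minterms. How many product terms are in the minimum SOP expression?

8

size-2^0 implicants → 00000(✓)  00010(✓)  00011(✓)  00101(✓)  00111(✓)  01001(✓)  01100(✓)  01110(✓)  10010(✓)  10011(✓)  10100(✓)  10101(✓)  11000(✓)  11001(✓)  11011(✓)  11100(✓)  11110(✓)
size-2^1 implicants → -0010(✓)  -0011(✓)  -0101  -1001  -1100(✓)  -1110(✓)  00-11  000-0  0001-(✓)  001-1  011-0(✓)  1-011  1-100  1001-(✓)  1010-  11-00  110-1  1100-  111-0(✓)
size-2^2 implicants → -001-  -11-0
Unchecked terms (primes): -001-, -0101, -1001, -11-0, 00-11, 000-0, 001-1, 1-011, 1-100, 1010-, 11-00, 110-1, 1100-
Minterm coverage:
  m0 ⊆ 000-0 [E]
  m2 ⊆ -001-,000-0
  m3 ⊆ -001-,00-11
  m5 ⊆ -0101,001-1
  m7 ⊆ 00-11,001-1
  m9 ⊆ -1001 [E]
  m12 ⊆ -11-0 [E]
  m14 ⊆ -11-0 [E]
  m18 ⊆ -001- [E]
  m19 ⊆ -001-,1-011
  m20 ⊆ 1-100,1010-
  m21 ⊆ -0101,1010-
  m24 ⊆ 11-00,1100-
  m25 ⊆ -1001,110-1,1100-
  m27 ⊆ 1-011,110-1
  m28 ⊆ -11-0,1-100,11-00
  m30 ⊆ -11-0 [E]
E = {-001-, -1001, -11-0, 000-0}
Petrick residual → 001-1, 1-011, 1010-, 11-00
Cover = b'c'd + bc'd'e + bce' + a'b'c'e' + a'b'ce + ac'de + ab'cd' + abd'e'  |cover|=8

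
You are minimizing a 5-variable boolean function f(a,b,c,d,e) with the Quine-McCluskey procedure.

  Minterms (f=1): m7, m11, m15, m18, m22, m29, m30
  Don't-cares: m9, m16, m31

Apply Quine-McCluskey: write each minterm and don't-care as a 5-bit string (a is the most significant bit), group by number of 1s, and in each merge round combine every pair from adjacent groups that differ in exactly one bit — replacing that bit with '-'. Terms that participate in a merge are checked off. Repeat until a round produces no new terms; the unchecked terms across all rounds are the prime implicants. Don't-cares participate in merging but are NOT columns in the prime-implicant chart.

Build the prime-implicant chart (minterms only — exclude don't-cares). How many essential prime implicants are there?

[col 0] 00111*, 01001*, 01011*, 01111*, 10000*, 10010*, 10110*, 11101*, 11110*, 11111*
[col 1] -1111, 0-111, 01-11, 010-1, 1-110, 10-10, 100-0, 111-1, 1111-
Prime implicants: -1111, 0-111, 01-11, 010-1, 1-110, 10-10, 100-0, 111-1, 1111-
PI chart (minterm → PIs covering it):
  7 | 0-111  (sole → essential)
  11 | 01-11,010-1
  15 | -1111,0-111,01-11
  18 | 10-10,100-0
  22 | 1-110,10-10
  29 | 111-1  (sole → essential)
  30 | 1-110,1111-
Essential prime implicants: 0-111, 111-1

2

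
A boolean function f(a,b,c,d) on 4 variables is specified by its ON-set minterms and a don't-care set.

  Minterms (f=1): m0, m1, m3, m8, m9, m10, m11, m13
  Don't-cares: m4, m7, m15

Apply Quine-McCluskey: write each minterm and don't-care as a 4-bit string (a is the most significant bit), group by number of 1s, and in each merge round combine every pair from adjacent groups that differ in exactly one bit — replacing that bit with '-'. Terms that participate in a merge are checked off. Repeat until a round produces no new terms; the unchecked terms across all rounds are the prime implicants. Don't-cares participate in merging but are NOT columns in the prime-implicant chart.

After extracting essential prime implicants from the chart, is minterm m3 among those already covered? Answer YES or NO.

Round 0: 0000✓ 0001✓ 0011✓ 0100✓ 0111✓ 1000✓ 1001✓ 1010✓ 1011✓ 1101✓ 1111✓
Round 1: -000✓ -001✓ -011✓ -111✓ 0-00 0-11✓ 00-1✓ 000-✓ 1-01✓ 1-11✓ 10-0✓ 10-1✓ 100-✓ 101-✓ 11-1✓
Round 2: --11 -0-1 -00- 1--1 10--
PIs = {--11, -0-1, -00-, 0-00, 1--1, 10--}
Coverage chart:
  m0: -00-,0-00
  m1: -0-1,-00-
  m3: --11,-0-1
  m8: -00-,10--
  m9: -0-1,-00-,1--1,10--
  m10: 10-- ←essential
  m11: --11,-0-1,1--1,10--
  m13: 1--1 ←essential
Essential: 1--1, 10--

NO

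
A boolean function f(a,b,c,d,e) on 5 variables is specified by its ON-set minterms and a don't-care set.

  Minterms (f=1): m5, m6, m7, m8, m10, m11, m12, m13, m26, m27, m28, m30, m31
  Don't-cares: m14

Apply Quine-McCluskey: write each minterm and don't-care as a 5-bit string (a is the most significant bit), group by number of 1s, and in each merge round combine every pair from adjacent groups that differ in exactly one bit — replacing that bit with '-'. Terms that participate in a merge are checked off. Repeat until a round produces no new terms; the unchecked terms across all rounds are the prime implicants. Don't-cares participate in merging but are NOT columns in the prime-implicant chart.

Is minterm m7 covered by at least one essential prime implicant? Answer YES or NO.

NO

size-2^0 implicants → 00101(✓)  00110(✓)  00111(✓)  01000(✓)  01010(✓)  01011(✓)  01100(✓)  01101(✓)  01110(✓)  11010(✓)  11011(✓)  11100(✓)  11110(✓)  11111(✓)
size-2^1 implicants → -1010(✓)  -1011(✓)  -1100(✓)  -1110(✓)  0-101  0-110  001-1  0011-  01-00(✓)  01-10(✓)  010-0(✓)  0101-(✓)  011-0(✓)  0110-  11-10(✓)  11-11(✓)  1101-(✓)  111-0(✓)  1111-(✓)
size-2^2 implicants → -1-10  -101-  -11-0  01--0  11-1-
Unchecked terms (primes): -1-10, -101-, -11-0, 0-101, 0-110, 001-1, 0011-, 01--0, 0110-, 11-1-
Minterm coverage:
  m5 ⊆ 0-101,001-1
  m6 ⊆ 0-110,0011-
  m7 ⊆ 001-1,0011-
  m8 ⊆ 01--0 [E]
  m10 ⊆ -1-10,-101-,01--0
  m11 ⊆ -101- [E]
  m12 ⊆ -11-0,01--0,0110-
  m13 ⊆ 0-101,0110-
  m26 ⊆ -1-10,-101-,11-1-
  m27 ⊆ -101-,11-1-
  m28 ⊆ -11-0 [E]
  m30 ⊆ -1-10,-11-0,11-1-
  m31 ⊆ 11-1- [E]
E = {-101-, -11-0, 01--0, 11-1-}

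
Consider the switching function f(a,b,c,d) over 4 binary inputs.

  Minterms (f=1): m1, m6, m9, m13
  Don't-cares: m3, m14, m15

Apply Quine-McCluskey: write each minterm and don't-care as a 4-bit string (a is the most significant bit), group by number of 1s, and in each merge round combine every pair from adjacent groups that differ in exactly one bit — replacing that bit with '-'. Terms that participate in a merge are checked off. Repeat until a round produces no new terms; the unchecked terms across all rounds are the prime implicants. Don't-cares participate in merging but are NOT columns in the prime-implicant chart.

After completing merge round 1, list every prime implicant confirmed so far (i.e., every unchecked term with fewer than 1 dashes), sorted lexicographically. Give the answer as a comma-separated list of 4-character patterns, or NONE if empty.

NONE

size-2^0 implicants → 0001(✓)  0011(✓)  0110(✓)  1001(✓)  1101(✓)  1110(✓)  1111(✓)
size-2^1 implicants → -001  -110  00-1  1-01  11-1  111-
Unchecked terms (primes): -001, -110, 00-1, 1-01, 11-1, 111-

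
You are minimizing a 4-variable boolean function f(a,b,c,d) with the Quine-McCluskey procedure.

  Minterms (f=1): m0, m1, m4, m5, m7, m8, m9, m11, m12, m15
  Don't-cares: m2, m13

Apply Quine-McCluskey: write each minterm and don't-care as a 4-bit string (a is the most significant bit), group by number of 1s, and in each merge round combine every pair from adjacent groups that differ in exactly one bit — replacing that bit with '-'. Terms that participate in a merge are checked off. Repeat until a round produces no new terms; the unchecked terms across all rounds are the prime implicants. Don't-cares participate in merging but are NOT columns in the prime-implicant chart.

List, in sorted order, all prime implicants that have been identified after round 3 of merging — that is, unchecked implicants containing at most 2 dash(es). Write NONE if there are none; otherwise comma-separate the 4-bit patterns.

-1-1, 00-0, 1--1

Round 0: 0000✓ 0001✓ 0010✓ 0100✓ 0101✓ 0111✓ 1000✓ 1001✓ 1011✓ 1100✓ 1101✓ 1111✓
Round 1: -000✓ -001✓ -100✓ -101✓ -111✓ 0-00✓ 0-01✓ 00-0 000-✓ 01-1✓ 010-✓ 1-00✓ 1-01✓ 1-11✓ 10-1✓ 100-✓ 11-1✓ 110-✓
Round 2: --00✓ --01✓ -00-✓ -1-1 -10-✓ 0-0-✓ 1--1 1-0-✓
Round 3: --0-
PIs = {--0-, -1-1, 00-0, 1--1}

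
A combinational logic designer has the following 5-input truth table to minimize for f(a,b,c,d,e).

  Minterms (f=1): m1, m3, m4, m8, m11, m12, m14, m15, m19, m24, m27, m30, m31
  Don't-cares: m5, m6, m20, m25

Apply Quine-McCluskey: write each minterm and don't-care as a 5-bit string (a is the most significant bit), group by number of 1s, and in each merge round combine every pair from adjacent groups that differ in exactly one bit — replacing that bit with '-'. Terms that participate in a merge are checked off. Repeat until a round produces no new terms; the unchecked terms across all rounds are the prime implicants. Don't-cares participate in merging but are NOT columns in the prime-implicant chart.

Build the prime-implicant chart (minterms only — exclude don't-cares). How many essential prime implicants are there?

Round 0: 00001✓ 00011✓ 00100✓ 00101✓ 00110✓ 01000✓ 01011✓ 01100✓ 01110✓ 01111✓ 10011✓ 10100✓ 11000✓ 11001✓ 11011✓ 11110✓ 11111✓
Round 1: -0011✓ -0100 -1000 -1011✓ -1110✓ -1111✓ 0-011✓ 0-100✓ 0-110✓ 00-01 000-1 001-0✓ 0010- 01-00 01-11✓ 011-0✓ 0111-✓ 1-011✓ 11-11✓ 110-1 1100- 1111-✓
Round 2: --011 -1-11 -111- 0-1-0
PIs = {--011, -0100, -1-11, -1000, -111-, 0-1-0, 00-01, 000-1, 0010-, 01-00, 110-1, 1100-}
Coverage chart:
  m1: 00-01,000-1
  m3: --011,000-1
  m4: -0100,0-1-0,0010-
  m8: -1000,01-00
  m11: --011,-1-11
  m12: 0-1-0,01-00
  m14: -111-,0-1-0
  m15: -1-11,-111-
  m19: --011 ←essential
  m24: -1000,1100-
  m27: --011,-1-11,110-1
  m30: -111- ←essential
  m31: -1-11,-111-
Essential: --011, -111-

2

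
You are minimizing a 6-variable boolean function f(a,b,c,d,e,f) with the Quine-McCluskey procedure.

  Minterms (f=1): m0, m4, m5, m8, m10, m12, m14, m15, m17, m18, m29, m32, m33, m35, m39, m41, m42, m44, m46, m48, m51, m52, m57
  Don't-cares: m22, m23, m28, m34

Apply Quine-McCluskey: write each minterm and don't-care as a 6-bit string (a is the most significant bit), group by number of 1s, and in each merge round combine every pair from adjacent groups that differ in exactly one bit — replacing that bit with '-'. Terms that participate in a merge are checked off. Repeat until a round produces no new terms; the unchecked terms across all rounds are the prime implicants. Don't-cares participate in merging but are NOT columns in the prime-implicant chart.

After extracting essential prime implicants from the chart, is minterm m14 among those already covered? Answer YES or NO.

YES

Round 0: 000000✓ 000100✓ 000101✓ 001000✓ 001010✓ 001100✓ 001110✓ 001111✓ 010001 010010✓ 010110✓ 010111✓ 011100✓ 011101✓ 100000✓ 100001✓ 100010✓ 100011✓ 100111✓ 101001✓ 101010✓ 101100✓ 101110✓ 110000✓ 110011✓ 110100✓ 111001✓
Round 1: -00000 -01010✓ -01100✓ -01110✓ 0-1100 00-000✓ 00-100✓ 000-00✓ 00010- 001-00✓ 001-10✓ 0010-0✓ 0011-0✓ 00111- 010-10 01011- 01110- 1-0000 1-0011 1-1001 10-001 10-010 100-11 1000-0✓ 1000-1✓ 10000-✓ 10001-✓ 101-10✓ 1011-0✓ 110-00
Round 2: -01-10 -011-0 00--00 001--0 1000--
PIs = {-00000, -01-10, -011-0, 0-1100, 00--00, 00010-, 001--0, 00111-, 010-10, 010001, 01011-, 01110-, 1-0000, 1-0011, 1-1001, 10-001, 10-010, 100-11, 1000--, 110-00}
Coverage chart:
  m0: -00000,00--00
  m4: 00--00,00010-
  m5: 00010- ←essential
  m8: 00--00,001--0
  m10: -01-10,001--0
  m12: -011-0,0-1100,00--00,001--0
  m14: -01-10,-011-0,001--0,00111-
  m15: 00111- ←essential
  m17: 010001 ←essential
  m18: 010-10 ←essential
  m29: 01110- ←essential
  m32: -00000,1-0000,1000--
  m33: 10-001,1000--
  m35: 1-0011,100-11,1000--
  m39: 100-11 ←essential
  m41: 1-1001,10-001
  m42: -01-10,10-010
  m44: -011-0 ←essential
  m46: -01-10,-011-0
  m48: 1-0000,110-00
  m51: 1-0011 ←essential
  m52: 110-00 ←essential
  m57: 1-1001 ←essential
Essential: -011-0, 00010-, 00111-, 010-10, 010001, 01110-, 1-0011, 1-1001, 100-11, 110-00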